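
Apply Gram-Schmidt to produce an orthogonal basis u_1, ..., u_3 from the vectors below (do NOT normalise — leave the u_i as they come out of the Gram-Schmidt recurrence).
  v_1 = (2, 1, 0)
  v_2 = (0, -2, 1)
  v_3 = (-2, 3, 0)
Orthogonal basis:
  u_1 = (2, 1, 0)
  u_2 = (4/5, -8/5, 1)
  u_3 = (-8/21, 16/21, 32/21)

Apply the Gram-Schmidt recurrence
  u_1 = v_1
  u_i = v_i − Σ_{j<i} ((v_i · u_j) / (u_j · u_j)) · u_j.

Step by step this gives:
  u_1 = (2, 1, 0)
  u_2 = (4/5, -8/5, 1)
  u_3 = (-8/21, 16/21, 32/21)

Orthogonality check:
  u_2 · u_1 = 0 (should be 0)
  u_3 · u_1 = 0 (should be 0)
  u_3 · u_2 = 0 (should be 0)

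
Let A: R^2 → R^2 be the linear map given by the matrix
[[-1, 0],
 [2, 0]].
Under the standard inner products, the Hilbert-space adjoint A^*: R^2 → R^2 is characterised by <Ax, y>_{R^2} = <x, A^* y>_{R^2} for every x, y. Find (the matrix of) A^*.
A^* = A^T =
[[-1, 2],
 [0, 0]]

For real matrices with standard dot products, the defining identity <Ax, y> = <x, A^* y> gives (Ax)^T y = x^T (A^*) y, i.e. x^T A^T y = x^T (A^*) y. Since this holds for all x, y, we must have A^* = A^T. Therefore
A^* =
[[-1, 2],
 [0, 0]].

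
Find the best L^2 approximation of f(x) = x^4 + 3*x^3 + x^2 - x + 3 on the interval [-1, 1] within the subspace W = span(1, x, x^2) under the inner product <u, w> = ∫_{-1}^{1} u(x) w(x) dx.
g(x) = 13*x^2/7 + 4*x/5 + 102/35

The best approximation g ∈ W is the orthogonal projection of f onto W. Writing g = a_0 + a_1 x + a_2 x^2, the coefficients solve the normal equations G · a = b where
  G_{ij} = <φ_i, φ_j> and b_i = <f, φ_i>, with φ_0 = 1, φ_1 = x, φ_2 = x^2.
G =
  [2, 0, 2/3]
  [0, 2/3, 0]
  [2/3, 0, 2/5],
b = (106/15, 8/15, 94/35).
Solving gives a_0 = 102/35, a_1 = 4/5, a_2 = 13/7, so
  g(x) = 13*x^2/7 + 4*x/5 + 102/35.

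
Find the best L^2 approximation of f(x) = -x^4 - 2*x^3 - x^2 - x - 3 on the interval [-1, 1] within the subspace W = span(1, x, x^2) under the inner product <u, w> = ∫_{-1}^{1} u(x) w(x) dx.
g(x) = -13*x^2/7 - 11*x/5 - 102/35

The best approximation g ∈ W is the orthogonal projection of f onto W. Writing g = a_0 + a_1 x + a_2 x^2, the coefficients solve the normal equations G · a = b where
  G_{ij} = <φ_i, φ_j> and b_i = <f, φ_i>, with φ_0 = 1, φ_1 = x, φ_2 = x^2.
G =
  [2, 0, 2/3]
  [0, 2/3, 0]
  [2/3, 0, 2/5],
b = (-106/15, -22/15, -94/35).
Solving gives a_0 = -102/35, a_1 = -11/5, a_2 = -13/7, so
  g(x) = -13*x^2/7 - 11*x/5 - 102/35.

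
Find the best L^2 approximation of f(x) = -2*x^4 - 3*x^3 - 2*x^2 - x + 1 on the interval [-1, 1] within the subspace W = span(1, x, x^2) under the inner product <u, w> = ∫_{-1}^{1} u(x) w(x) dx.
g(x) = -26*x^2/7 - 14*x/5 + 41/35

The best approximation g ∈ W is the orthogonal projection of f onto W. Writing g = a_0 + a_1 x + a_2 x^2, the coefficients solve the normal equations G · a = b where
  G_{ij} = <φ_i, φ_j> and b_i = <f, φ_i>, with φ_0 = 1, φ_1 = x, φ_2 = x^2.
G =
  [2, 0, 2/3]
  [0, 2/3, 0]
  [2/3, 0, 2/5],
b = (-2/15, -28/15, -74/105).
Solving gives a_0 = 41/35, a_1 = -14/5, a_2 = -26/7, so
  g(x) = -26*x^2/7 - 14*x/5 + 41/35.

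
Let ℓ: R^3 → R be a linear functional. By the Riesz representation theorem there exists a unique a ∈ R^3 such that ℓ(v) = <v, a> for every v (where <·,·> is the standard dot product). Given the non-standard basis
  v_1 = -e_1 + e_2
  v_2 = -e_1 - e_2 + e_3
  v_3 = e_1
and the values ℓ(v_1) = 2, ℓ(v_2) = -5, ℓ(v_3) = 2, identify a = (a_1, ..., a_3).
a = (2, 4, 1)

Write a = (a_1, ..., a_3) in the standard basis. For each basis vector v_i, ℓ(v_i) = <v_i, a> is a linear equation in the a_j's. Collect the n equations into a matrix system V a = ℓ, where row i of V is v_i (expressed in the standard basis). Since V is invertible (lower-triangular with 1s on the diagonal, up to permutation), solve by back-substitution:
  V =
[[-1, 1, 0],
 [-1, -1, 1],
 [1, 0, 0]]
  V a = (2, -5, 2)
Solving gives a = (2, 4, 1).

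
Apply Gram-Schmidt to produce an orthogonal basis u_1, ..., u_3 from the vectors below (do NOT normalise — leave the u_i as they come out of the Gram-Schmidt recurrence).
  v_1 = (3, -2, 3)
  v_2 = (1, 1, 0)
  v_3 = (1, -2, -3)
Orthogonal basis:
  u_1 = (3, -2, 3)
  u_2 = (19/22, 12/11, -3/22)
  u_3 = (72/43, -72/43, -120/43)

Apply the Gram-Schmidt recurrence
  u_1 = v_1
  u_i = v_i − Σ_{j<i} ((v_i · u_j) / (u_j · u_j)) · u_j.

Step by step this gives:
  u_1 = (3, -2, 3)
  u_2 = (19/22, 12/11, -3/22)
  u_3 = (72/43, -72/43, -120/43)

Orthogonality check:
  u_2 · u_1 = 0 (should be 0)
  u_3 · u_1 = 0 (should be 0)
  u_3 · u_2 = 0 (should be 0)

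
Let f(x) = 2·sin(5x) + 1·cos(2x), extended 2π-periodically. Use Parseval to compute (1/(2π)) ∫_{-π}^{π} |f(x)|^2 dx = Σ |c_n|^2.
Σ |c_n|^2 = 5/2

Expand |f|^2 and use orthogonality of {sin(nx), cos(mx)} on [-π, π]:
  ∫_{-π}^{π} sin(nx)^2 dx = π, ∫ cos(mx)^2 dx = π, and cross terms integrate to 0.
So ∫_{-π}^{π} f(x)^2 dx = 2^2 · π + 1^2 · π = (4 + 1)π.
Divide by 2π: (4 + 1)/2 = 5/2.
By Parseval, this equals Σ |c_n|^2.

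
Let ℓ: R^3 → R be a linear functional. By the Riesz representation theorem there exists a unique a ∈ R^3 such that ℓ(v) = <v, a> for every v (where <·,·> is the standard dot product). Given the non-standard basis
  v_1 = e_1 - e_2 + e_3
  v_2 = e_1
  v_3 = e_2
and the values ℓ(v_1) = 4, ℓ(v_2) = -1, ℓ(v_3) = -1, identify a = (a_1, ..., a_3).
a = (-1, -1, 4)

Write a = (a_1, ..., a_3) in the standard basis. For each basis vector v_i, ℓ(v_i) = <v_i, a> is a linear equation in the a_j's. Collect the n equations into a matrix system V a = ℓ, where row i of V is v_i (expressed in the standard basis). Since V is invertible (lower-triangular with 1s on the diagonal, up to permutation), solve by back-substitution:
  V =
[[1, -1, 1],
 [1, 0, 0],
 [0, 1, 0]]
  V a = (4, -1, -1)
Solving gives a = (-1, -1, 4).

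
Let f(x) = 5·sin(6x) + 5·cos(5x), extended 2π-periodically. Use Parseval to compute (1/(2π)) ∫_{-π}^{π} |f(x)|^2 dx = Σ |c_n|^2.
Σ |c_n|^2 = 25

Expand |f|^2 and use orthogonality of {sin(nx), cos(mx)} on [-π, π]:
  ∫_{-π}^{π} sin(nx)^2 dx = π, ∫ cos(mx)^2 dx = π, and cross terms integrate to 0.
So ∫_{-π}^{π} f(x)^2 dx = 5^2 · π + 5^2 · π = (25 + 25)π.
Divide by 2π: (25 + 25)/2 = 25.
By Parseval, this equals Σ |c_n|^2.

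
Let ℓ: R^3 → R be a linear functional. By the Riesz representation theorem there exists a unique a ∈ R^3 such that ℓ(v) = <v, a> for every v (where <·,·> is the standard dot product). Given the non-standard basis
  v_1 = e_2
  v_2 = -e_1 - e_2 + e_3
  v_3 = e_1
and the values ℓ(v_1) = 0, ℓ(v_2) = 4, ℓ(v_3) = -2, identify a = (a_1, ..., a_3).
a = (-2, 0, 2)

Write a = (a_1, ..., a_3) in the standard basis. For each basis vector v_i, ℓ(v_i) = <v_i, a> is a linear equation in the a_j's. Collect the n equations into a matrix system V a = ℓ, where row i of V is v_i (expressed in the standard basis). Since V is invertible (lower-triangular with 1s on the diagonal, up to permutation), solve by back-substitution:
  V =
[[0, 1, 0],
 [-1, -1, 1],
 [1, 0, 0]]
  V a = (0, 4, -2)
Solving gives a = (-2, 0, 2).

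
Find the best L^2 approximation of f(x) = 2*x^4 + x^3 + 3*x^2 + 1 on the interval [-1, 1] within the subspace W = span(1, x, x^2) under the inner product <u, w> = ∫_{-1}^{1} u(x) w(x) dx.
g(x) = 33*x^2/7 + 3*x/5 + 29/35

The best approximation g ∈ W is the orthogonal projection of f onto W. Writing g = a_0 + a_1 x + a_2 x^2, the coefficients solve the normal equations G · a = b where
  G_{ij} = <φ_i, φ_j> and b_i = <f, φ_i>, with φ_0 = 1, φ_1 = x, φ_2 = x^2.
G =
  [2, 0, 2/3]
  [0, 2/3, 0]
  [2/3, 0, 2/5],
b = (24/5, 2/5, 256/105).
Solving gives a_0 = 29/35, a_1 = 3/5, a_2 = 33/7, so
  g(x) = 33*x^2/7 + 3*x/5 + 29/35.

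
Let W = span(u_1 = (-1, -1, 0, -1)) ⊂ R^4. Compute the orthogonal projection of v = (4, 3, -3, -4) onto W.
proj_W(v) = (1, 1, 0, 1)

Set up U = [u_1 | ... | u_1] ∈ R^(4×1). The projector onto W = col(U) is P = U (U^T U)^(-1) U^T.
Compute U^T U =
  [3],
and U^T v = (-3).
Solve U^T U · c = U^T v for the coefficients: c = (-1). The projection is proj_W(v) = U c.
Check: (v - proj_W(v)) · u_1 = 0  (should be 0).
Result: proj_W(v) = (1, 1, 0, 1).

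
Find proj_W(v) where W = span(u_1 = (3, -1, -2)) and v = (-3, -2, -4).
proj_W(v) = (3/14, -1/14, -1/7)

Set up U = [u_1 | ... | u_1] ∈ R^(3×1). The projector onto W = col(U) is P = U (U^T U)^(-1) U^T.
Compute U^T U =
  [14],
and U^T v = (1).
Solve U^T U · c = U^T v for the coefficients: c = (1/14). The projection is proj_W(v) = U c.
Check: (v - proj_W(v)) · u_1 = 0  (should be 0).
Result: proj_W(v) = (3/14, -1/14, -1/7).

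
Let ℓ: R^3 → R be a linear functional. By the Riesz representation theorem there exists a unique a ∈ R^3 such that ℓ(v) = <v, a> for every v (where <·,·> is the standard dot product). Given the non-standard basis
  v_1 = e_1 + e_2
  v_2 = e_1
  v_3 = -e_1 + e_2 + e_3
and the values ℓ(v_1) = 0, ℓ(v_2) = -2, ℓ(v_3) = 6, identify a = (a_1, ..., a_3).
a = (-2, 2, 2)

Write a = (a_1, ..., a_3) in the standard basis. For each basis vector v_i, ℓ(v_i) = <v_i, a> is a linear equation in the a_j's. Collect the n equations into a matrix system V a = ℓ, where row i of V is v_i (expressed in the standard basis). Since V is invertible (lower-triangular with 1s on the diagonal, up to permutation), solve by back-substitution:
  V =
[[1, 1, 0],
 [1, 0, 0],
 [-1, 1, 1]]
  V a = (0, -2, 6)
Solving gives a = (-2, 2, 2).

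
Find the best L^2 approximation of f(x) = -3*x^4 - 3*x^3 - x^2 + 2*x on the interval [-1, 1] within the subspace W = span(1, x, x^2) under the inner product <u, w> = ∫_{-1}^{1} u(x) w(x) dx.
g(x) = -25*x^2/7 + x/5 + 9/35

The best approximation g ∈ W is the orthogonal projection of f onto W. Writing g = a_0 + a_1 x + a_2 x^2, the coefficients solve the normal equations G · a = b where
  G_{ij} = <φ_i, φ_j> and b_i = <f, φ_i>, with φ_0 = 1, φ_1 = x, φ_2 = x^2.
G =
  [2, 0, 2/3]
  [0, 2/3, 0]
  [2/3, 0, 2/5],
b = (-28/15, 2/15, -44/35).
Solving gives a_0 = 9/35, a_1 = 1/5, a_2 = -25/7, so
  g(x) = -25*x^2/7 + x/5 + 9/35.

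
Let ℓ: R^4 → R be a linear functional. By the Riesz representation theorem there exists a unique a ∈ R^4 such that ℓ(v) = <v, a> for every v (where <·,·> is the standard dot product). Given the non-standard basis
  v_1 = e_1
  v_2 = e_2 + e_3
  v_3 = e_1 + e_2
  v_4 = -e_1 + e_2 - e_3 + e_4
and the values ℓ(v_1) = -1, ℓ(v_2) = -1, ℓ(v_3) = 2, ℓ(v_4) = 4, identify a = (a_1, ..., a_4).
a = (-1, 3, -4, -4)

Write a = (a_1, ..., a_4) in the standard basis. For each basis vector v_i, ℓ(v_i) = <v_i, a> is a linear equation in the a_j's. Collect the n equations into a matrix system V a = ℓ, where row i of V is v_i (expressed in the standard basis). Since V is invertible (lower-triangular with 1s on the diagonal, up to permutation), solve by back-substitution:
  V =
[[1, 0, 0, 0],
 [0, 1, 1, 0],
 [1, 1, 0, 0],
 [-1, 1, -1, 1]]
  V a = (-1, -1, 2, 4)
Solving gives a = (-1, 3, -4, -4).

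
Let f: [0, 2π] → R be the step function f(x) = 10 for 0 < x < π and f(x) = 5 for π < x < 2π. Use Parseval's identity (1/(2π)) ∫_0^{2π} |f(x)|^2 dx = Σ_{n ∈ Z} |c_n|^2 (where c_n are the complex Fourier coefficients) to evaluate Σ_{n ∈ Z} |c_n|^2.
Σ |c_n|^2 = 125/2

Parseval equates the L^2 energy of f (normalised by 1/(2π)) with the ℓ^2 sum of its Fourier coefficients: (1/(2π)) ∫_0^{2π} |f|^2 = Σ |c_n|^2.
Compute the left side: (1/(2π)) [∫_0^π 10^2 dx + ∫_π^{2π} 5^2 dx] = (1/(2π)) · (100π + 25π) = (100 + 25)/2 = 125/2.
So Σ_{n ∈ Z} |c_n|^2 = 125/2.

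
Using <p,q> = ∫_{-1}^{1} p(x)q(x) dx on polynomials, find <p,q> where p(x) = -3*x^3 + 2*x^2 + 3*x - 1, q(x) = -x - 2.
<p,q> = 8/15

Expand the product: p(x)·q(x) = 3*x^4 + 4*x^3 - 7*x^2 - 5*x + 2.
∫_{-1}^{1} of each monomial x^k gives [2/(k+1) if k even, 0 if k odd]. Integrating term-by-term (or equivalently evaluating the antiderivative F(x) = 3*x^5/5 + x^4 - 7*x^3/3 - 5*x^2/2 + 2*x at the endpoints):
  F(1) − F(−1) = -37/30 − (-53/30) = 8/15.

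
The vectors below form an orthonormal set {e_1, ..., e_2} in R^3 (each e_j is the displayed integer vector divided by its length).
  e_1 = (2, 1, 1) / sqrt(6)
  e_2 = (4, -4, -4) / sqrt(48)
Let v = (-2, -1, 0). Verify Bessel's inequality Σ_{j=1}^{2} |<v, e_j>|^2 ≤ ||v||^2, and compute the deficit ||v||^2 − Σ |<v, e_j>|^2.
Σ |<v, e_j>|^2 = 9/2; ||v||^2 = 5; deficit = 1/2

Write each e_j = u_j / sqrt(<u_j, u_j>) where u_j is the displayed integer vector. Then <v, e_j> = <v, u_j> / sqrt(<u_j, u_j>), so |<v, e_j>|^2 = <v, u_j>^2 / <u_j, u_j>.
Coefficients: <v, e_1> = -5/sqrt(6), <v, e_2> = -4/sqrt(48).
Square and sum: Σ |<v, e_j>|^2 = 9/2.
Compute ||v||^2 = v·v = 5.
Deficit = 5 − 9/2 = 1/2 ≥ 0, confirming Bessel's inequality. (The deficit equals ||v − Σ <v,e_j> e_j||^2, the squared distance from v to span{e_j}.)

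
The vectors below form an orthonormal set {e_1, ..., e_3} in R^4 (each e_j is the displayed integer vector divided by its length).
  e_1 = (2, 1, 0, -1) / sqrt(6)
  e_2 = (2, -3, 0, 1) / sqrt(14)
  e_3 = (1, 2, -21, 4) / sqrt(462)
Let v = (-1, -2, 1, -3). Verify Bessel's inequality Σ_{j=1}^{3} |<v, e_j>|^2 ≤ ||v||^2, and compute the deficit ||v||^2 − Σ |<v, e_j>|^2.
Σ |<v, e_j>|^2 = 37/11; ||v||^2 = 15; deficit = 128/11

Write each e_j = u_j / sqrt(<u_j, u_j>) where u_j is the displayed integer vector. Then <v, e_j> = <v, u_j> / sqrt(<u_j, u_j>), so |<v, e_j>|^2 = <v, u_j>^2 / <u_j, u_j>.
Coefficients: <v, e_1> = -1/sqrt(6), <v, e_2> = 1/sqrt(14), <v, e_3> = -38/sqrt(462).
Square and sum: Σ |<v, e_j>|^2 = 37/11.
Compute ||v||^2 = v·v = 15.
Deficit = 15 − 37/11 = 128/11 ≥ 0, confirming Bessel's inequality. (The deficit equals ||v − Σ <v,e_j> e_j||^2, the squared distance from v to span{e_j}.)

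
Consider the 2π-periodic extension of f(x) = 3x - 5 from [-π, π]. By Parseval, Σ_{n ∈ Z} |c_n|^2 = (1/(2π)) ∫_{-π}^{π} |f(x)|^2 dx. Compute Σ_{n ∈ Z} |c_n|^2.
Σ |c_n|^2 = 3π^2 + 25

Expand and integrate term by term over [-π, π]:
  ∫ (3x)^2 dx = 9·(2π^3/3); ∫ 2·3·(-5)·x dx = 0 (odd integrand); ∫ (-5)^2 dx = 25·2π.
So (1/(2π)) ∫_{-π}^{π} (3x - 5)^2 dx = 9π^2/3 + 25 = 3π^2 + 25.
Parseval ⇒ Σ |c_n|^2 = 3π^2 + 25.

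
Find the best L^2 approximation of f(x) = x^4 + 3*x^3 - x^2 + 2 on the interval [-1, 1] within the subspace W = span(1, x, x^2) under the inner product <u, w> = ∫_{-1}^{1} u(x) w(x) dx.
g(x) = -x^2/7 + 9*x/5 + 67/35

The best approximation g ∈ W is the orthogonal projection of f onto W. Writing g = a_0 + a_1 x + a_2 x^2, the coefficients solve the normal equations G · a = b where
  G_{ij} = <φ_i, φ_j> and b_i = <f, φ_i>, with φ_0 = 1, φ_1 = x, φ_2 = x^2.
G =
  [2, 0, 2/3]
  [0, 2/3, 0]
  [2/3, 0, 2/5],
b = (56/15, 6/5, 128/105).
Solving gives a_0 = 67/35, a_1 = 9/5, a_2 = -1/7, so
  g(x) = -x^2/7 + 9*x/5 + 67/35.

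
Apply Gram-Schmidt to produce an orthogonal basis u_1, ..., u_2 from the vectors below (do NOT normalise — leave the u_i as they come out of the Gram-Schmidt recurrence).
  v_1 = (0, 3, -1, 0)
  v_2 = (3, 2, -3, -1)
Orthogonal basis:
  u_1 = (0, 3, -1, 0)
  u_2 = (3, -7/10, -21/10, -1)

Apply the Gram-Schmidt recurrence
  u_1 = v_1
  u_i = v_i − Σ_{j<i} ((v_i · u_j) / (u_j · u_j)) · u_j.

Step by step this gives:
  u_1 = (0, 3, -1, 0)
  u_2 = (3, -7/10, -21/10, -1)

Orthogonality check:
  u_2 · u_1 = 0 (should be 0)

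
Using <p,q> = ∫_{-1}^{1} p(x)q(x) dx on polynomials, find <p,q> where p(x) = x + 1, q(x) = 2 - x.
<p,q> = 10/3

Expand the product: p(x)·q(x) = -x^2 + x + 2.
∫_{-1}^{1} of each monomial x^k gives [2/(k+1) if k even, 0 if k odd]. Integrating term-by-term (or equivalently evaluating the antiderivative F(x) = -x^3/3 + x^2/2 + 2*x at the endpoints):
  F(1) − F(−1) = 13/6 − (-7/6) = 10/3.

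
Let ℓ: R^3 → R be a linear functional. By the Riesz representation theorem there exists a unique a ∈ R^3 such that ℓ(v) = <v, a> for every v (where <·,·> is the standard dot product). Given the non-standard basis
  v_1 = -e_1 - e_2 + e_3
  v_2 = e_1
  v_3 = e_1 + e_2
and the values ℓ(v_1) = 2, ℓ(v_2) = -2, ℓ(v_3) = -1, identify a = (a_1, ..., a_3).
a = (-2, 1, 1)

Write a = (a_1, ..., a_3) in the standard basis. For each basis vector v_i, ℓ(v_i) = <v_i, a> is a linear equation in the a_j's. Collect the n equations into a matrix system V a = ℓ, where row i of V is v_i (expressed in the standard basis). Since V is invertible (lower-triangular with 1s on the diagonal, up to permutation), solve by back-substitution:
  V =
[[-1, -1, 1],
 [1, 0, 0],
 [1, 1, 0]]
  V a = (2, -2, -1)
Solving gives a = (-2, 1, 1).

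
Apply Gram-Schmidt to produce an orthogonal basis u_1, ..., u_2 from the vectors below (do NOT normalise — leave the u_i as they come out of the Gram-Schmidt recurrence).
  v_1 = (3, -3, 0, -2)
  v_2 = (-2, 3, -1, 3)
Orthogonal basis:
  u_1 = (3, -3, 0, -2)
  u_2 = (19/22, 3/22, -1, 12/11)

Apply the Gram-Schmidt recurrence
  u_1 = v_1
  u_i = v_i − Σ_{j<i} ((v_i · u_j) / (u_j · u_j)) · u_j.

Step by step this gives:
  u_1 = (3, -3, 0, -2)
  u_2 = (19/22, 3/22, -1, 12/11)

Orthogonality check:
  u_2 · u_1 = 0 (should be 0)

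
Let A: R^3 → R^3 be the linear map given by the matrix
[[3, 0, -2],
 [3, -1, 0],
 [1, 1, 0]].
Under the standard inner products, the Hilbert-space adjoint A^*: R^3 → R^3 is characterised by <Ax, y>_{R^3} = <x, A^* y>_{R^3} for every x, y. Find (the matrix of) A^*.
A^* = A^T =
[[3, 3, 1],
 [0, -1, 1],
 [-2, 0, 0]]

For real matrices with standard dot products, the defining identity <Ax, y> = <x, A^* y> gives (Ax)^T y = x^T (A^*) y, i.e. x^T A^T y = x^T (A^*) y. Since this holds for all x, y, we must have A^* = A^T. Therefore
A^* =
[[3, 3, 1],
 [0, -1, 1],
 [-2, 0, 0]].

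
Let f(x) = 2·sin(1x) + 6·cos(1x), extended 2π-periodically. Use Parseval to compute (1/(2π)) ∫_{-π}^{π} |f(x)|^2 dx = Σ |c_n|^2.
Σ |c_n|^2 = 20

Expand |f|^2 and use orthogonality of {sin(nx), cos(mx)} on [-π, π]:
  ∫_{-π}^{π} sin(nx)^2 dx = π, ∫ cos(mx)^2 dx = π, and cross terms integrate to 0.
So ∫_{-π}^{π} f(x)^2 dx = 2^2 · π + 6^2 · π = (4 + 36)π.
Divide by 2π: (4 + 36)/2 = 20.
By Parseval, this equals Σ |c_n|^2.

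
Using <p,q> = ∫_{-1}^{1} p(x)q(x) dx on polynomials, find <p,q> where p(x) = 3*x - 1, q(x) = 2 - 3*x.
<p,q> = -10

Expand the product: p(x)·q(x) = -9*x^2 + 9*x - 2.
∫_{-1}^{1} of each monomial x^k gives [2/(k+1) if k even, 0 if k odd]. Integrating term-by-term (or equivalently evaluating the antiderivative F(x) = -3*x^3 + 9*x^2/2 - 2*x at the endpoints):
  F(1) − F(−1) = -1/2 − (19/2) = -10.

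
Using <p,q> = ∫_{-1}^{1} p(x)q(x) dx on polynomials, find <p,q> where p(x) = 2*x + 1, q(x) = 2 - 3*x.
<p,q> = 0

Expand the product: p(x)·q(x) = -6*x^2 + x + 2.
∫_{-1}^{1} of each monomial x^k gives [2/(k+1) if k even, 0 if k odd]. Integrating term-by-term (or equivalently evaluating the antiderivative F(x) = -2*x^3 + x^2/2 + 2*x at the endpoints):
  F(1) − F(−1) = 1/2 − (1/2) = 0.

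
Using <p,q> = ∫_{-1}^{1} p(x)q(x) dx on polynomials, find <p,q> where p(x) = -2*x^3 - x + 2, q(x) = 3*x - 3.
<p,q> = -82/5

Expand the product: p(x)·q(x) = -6*x^4 + 6*x^3 - 3*x^2 + 9*x - 6.
∫_{-1}^{1} of each monomial x^k gives [2/(k+1) if k even, 0 if k odd]. Integrating term-by-term (or equivalently evaluating the antiderivative F(x) = -6*x^5/5 + 3*x^4/2 - x^3 + 9*x^2/2 - 6*x at the endpoints):
  F(1) − F(−1) = -11/5 − (71/5) = -82/5.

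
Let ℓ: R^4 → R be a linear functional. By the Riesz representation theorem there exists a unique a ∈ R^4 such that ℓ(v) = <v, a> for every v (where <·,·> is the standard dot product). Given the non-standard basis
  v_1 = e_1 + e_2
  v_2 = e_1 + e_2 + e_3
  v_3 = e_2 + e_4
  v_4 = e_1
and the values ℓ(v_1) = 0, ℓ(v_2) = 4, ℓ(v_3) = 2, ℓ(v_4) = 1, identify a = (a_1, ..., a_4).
a = (1, -1, 4, 3)

Write a = (a_1, ..., a_4) in the standard basis. For each basis vector v_i, ℓ(v_i) = <v_i, a> is a linear equation in the a_j's. Collect the n equations into a matrix system V a = ℓ, where row i of V is v_i (expressed in the standard basis). Since V is invertible (lower-triangular with 1s on the diagonal, up to permutation), solve by back-substitution:
  V =
[[1, 1, 0, 0],
 [1, 1, 1, 0],
 [0, 1, 0, 1],
 [1, 0, 0, 0]]
  V a = (0, 4, 2, 1)
Solving gives a = (1, -1, 4, 3).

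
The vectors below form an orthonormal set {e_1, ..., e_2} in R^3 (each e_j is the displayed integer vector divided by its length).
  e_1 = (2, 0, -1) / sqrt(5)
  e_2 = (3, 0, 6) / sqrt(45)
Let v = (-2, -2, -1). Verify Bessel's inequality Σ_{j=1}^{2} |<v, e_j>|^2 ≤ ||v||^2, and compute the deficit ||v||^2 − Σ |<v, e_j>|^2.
Σ |<v, e_j>|^2 = 5; ||v||^2 = 9; deficit = 4

Write each e_j = u_j / sqrt(<u_j, u_j>) where u_j is the displayed integer vector. Then <v, e_j> = <v, u_j> / sqrt(<u_j, u_j>), so |<v, e_j>|^2 = <v, u_j>^2 / <u_j, u_j>.
Coefficients: <v, e_1> = -3/sqrt(5), <v, e_2> = -12/sqrt(45).
Square and sum: Σ |<v, e_j>|^2 = 5.
Compute ||v||^2 = v·v = 9.
Deficit = 9 − 5 = 4 ≥ 0, confirming Bessel's inequality. (The deficit equals ||v − Σ <v,e_j> e_j||^2, the squared distance from v to span{e_j}.)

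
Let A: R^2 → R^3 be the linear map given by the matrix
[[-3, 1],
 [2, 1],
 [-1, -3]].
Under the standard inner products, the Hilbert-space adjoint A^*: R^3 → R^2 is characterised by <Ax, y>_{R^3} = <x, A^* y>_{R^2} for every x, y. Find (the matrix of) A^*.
A^* = A^T =
[[-3, 2, -1],
 [1, 1, -3]]

For real matrices with standard dot products, the defining identity <Ax, y> = <x, A^* y> gives (Ax)^T y = x^T (A^*) y, i.e. x^T A^T y = x^T (A^*) y. Since this holds for all x, y, we must have A^* = A^T. Therefore
A^* =
[[-3, 2, -1],
 [1, 1, -3]].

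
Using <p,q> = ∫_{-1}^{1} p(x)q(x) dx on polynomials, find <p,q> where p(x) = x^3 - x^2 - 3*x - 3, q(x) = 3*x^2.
<p,q> = -36/5

Expand the product: p(x)·q(x) = 3*x^5 - 3*x^4 - 9*x^3 - 9*x^2.
∫_{-1}^{1} of each monomial x^k gives [2/(k+1) if k even, 0 if k odd]. Integrating term-by-term (or equivalently evaluating the antiderivative F(x) = x^6/2 - 3*x^5/5 - 9*x^4/4 - 3*x^3 at the endpoints):
  F(1) − F(−1) = -107/20 − (37/20) = -36/5.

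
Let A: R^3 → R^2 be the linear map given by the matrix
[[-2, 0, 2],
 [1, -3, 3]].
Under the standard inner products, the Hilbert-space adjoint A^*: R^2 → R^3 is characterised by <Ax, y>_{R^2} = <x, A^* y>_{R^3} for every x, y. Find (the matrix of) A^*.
A^* = A^T =
[[-2, 1],
 [0, -3],
 [2, 3]]

For real matrices with standard dot products, the defining identity <Ax, y> = <x, A^* y> gives (Ax)^T y = x^T (A^*) y, i.e. x^T A^T y = x^T (A^*) y. Since this holds for all x, y, we must have A^* = A^T. Therefore
A^* =
[[-2, 1],
 [0, -3],
 [2, 3]].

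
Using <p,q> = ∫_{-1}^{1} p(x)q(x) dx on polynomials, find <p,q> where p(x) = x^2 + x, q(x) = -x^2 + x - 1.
<p,q> = -2/5

Expand the product: p(x)·q(x) = -x^4 - x.
∫_{-1}^{1} of each monomial x^k gives [2/(k+1) if k even, 0 if k odd]. Integrating term-by-term (or equivalently evaluating the antiderivative F(x) = -x^5/5 - x^2/2 at the endpoints):
  F(1) − F(−1) = -7/10 − (-3/10) = -2/5.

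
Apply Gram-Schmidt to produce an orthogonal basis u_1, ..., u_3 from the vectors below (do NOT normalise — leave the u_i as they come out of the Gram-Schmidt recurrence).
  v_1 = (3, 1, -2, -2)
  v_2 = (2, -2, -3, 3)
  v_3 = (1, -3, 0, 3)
Orthogonal basis:
  u_1 = (3, 1, -2, -2)
  u_2 = (4/3, -20/9, -23/9, 31/9)
  u_3 = (116/113, -118/113, 271/226, -41/226)

Apply the Gram-Schmidt recurrence
  u_1 = v_1
  u_i = v_i − Σ_{j<i} ((v_i · u_j) / (u_j · u_j)) · u_j.

Step by step this gives:
  u_1 = (3, 1, -2, -2)
  u_2 = (4/3, -20/9, -23/9, 31/9)
  u_3 = (116/113, -118/113, 271/226, -41/226)

Orthogonality check:
  u_2 · u_1 = 0 (should be 0)
  u_3 · u_1 = 0 (should be 0)
  u_3 · u_2 = 0 (should be 0)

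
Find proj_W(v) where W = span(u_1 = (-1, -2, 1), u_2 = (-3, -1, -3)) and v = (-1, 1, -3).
proj_W(v) = (-62/55, 61/55, -32/11)

Set up U = [u_1 | ... | u_2] ∈ R^(3×2). The projector onto W = col(U) is P = U (U^T U)^(-1) U^T.
Compute U^T U =
  [6, 2]
  [2, 19],
and U^T v = (-4, 11).
Solve U^T U · c = U^T v for the coefficients: c = (-49/55, 37/55). The projection is proj_W(v) = U c.
Check: (v - proj_W(v)) · u_1 = 0  (should be 0).
Check: (v - proj_W(v)) · u_2 = 0  (should be 0).
Result: proj_W(v) = (-62/55, 61/55, -32/11).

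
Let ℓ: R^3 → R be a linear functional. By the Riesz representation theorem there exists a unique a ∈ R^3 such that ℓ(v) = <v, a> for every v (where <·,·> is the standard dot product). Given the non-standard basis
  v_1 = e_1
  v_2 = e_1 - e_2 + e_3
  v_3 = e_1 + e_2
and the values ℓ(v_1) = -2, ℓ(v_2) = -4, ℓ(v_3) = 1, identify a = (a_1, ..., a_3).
a = (-2, 3, 1)

Write a = (a_1, ..., a_3) in the standard basis. For each basis vector v_i, ℓ(v_i) = <v_i, a> is a linear equation in the a_j's. Collect the n equations into a matrix system V a = ℓ, where row i of V is v_i (expressed in the standard basis). Since V is invertible (lower-triangular with 1s on the diagonal, up to permutation), solve by back-substitution:
  V =
[[1, 0, 0],
 [1, -1, 1],
 [1, 1, 0]]
  V a = (-2, -4, 1)
Solving gives a = (-2, 3, 1).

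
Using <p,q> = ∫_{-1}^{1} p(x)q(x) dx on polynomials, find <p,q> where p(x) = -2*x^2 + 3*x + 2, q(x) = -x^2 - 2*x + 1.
<p,q> = -28/15

Expand the product: p(x)·q(x) = 2*x^4 + x^3 - 10*x^2 - x + 2.
∫_{-1}^{1} of each monomial x^k gives [2/(k+1) if k even, 0 if k odd]. Integrating term-by-term (or equivalently evaluating the antiderivative F(x) = 2*x^5/5 + x^4/4 - 10*x^3/3 - x^2/2 + 2*x at the endpoints):
  F(1) − F(−1) = -71/60 − (41/60) = -28/15.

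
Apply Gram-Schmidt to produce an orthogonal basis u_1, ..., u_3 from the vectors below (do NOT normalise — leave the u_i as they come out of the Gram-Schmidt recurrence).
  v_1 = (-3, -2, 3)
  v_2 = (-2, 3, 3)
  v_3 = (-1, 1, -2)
Orthogonal basis:
  u_1 = (-3, -2, 3)
  u_2 = (-17/22, 42/11, 39/22)
  u_3 = (-660/403, 132/403, -44/31)

Apply the Gram-Schmidt recurrence
  u_1 = v_1
  u_i = v_i − Σ_{j<i} ((v_i · u_j) / (u_j · u_j)) · u_j.

Step by step this gives:
  u_1 = (-3, -2, 3)
  u_2 = (-17/22, 42/11, 39/22)
  u_3 = (-660/403, 132/403, -44/31)

Orthogonality check:
  u_2 · u_1 = 0 (should be 0)
  u_3 · u_1 = 0 (should be 0)
  u_3 · u_2 = 0 (should be 0)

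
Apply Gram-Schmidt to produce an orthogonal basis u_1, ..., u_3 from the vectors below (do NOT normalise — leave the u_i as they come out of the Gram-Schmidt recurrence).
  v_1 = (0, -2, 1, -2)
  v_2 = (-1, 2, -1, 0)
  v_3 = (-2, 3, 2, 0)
Orthogonal basis:
  u_1 = (0, -2, 1, -2)
  u_2 = (-1, 8/9, -4/9, -10/9)
  u_3 = (-24/29, 31/29, 86/29, 12/29)

Apply the Gram-Schmidt recurrence
  u_1 = v_1
  u_i = v_i − Σ_{j<i} ((v_i · u_j) / (u_j · u_j)) · u_j.

Step by step this gives:
  u_1 = (0, -2, 1, -2)
  u_2 = (-1, 8/9, -4/9, -10/9)
  u_3 = (-24/29, 31/29, 86/29, 12/29)

Orthogonality check:
  u_2 · u_1 = 0 (should be 0)
  u_3 · u_1 = 0 (should be 0)
  u_3 · u_2 = 0 (should be 0)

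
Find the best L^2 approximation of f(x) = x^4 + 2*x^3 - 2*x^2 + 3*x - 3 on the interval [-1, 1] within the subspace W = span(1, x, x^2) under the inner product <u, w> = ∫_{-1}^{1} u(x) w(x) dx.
g(x) = -8*x^2/7 + 21*x/5 - 108/35

The best approximation g ∈ W is the orthogonal projection of f onto W. Writing g = a_0 + a_1 x + a_2 x^2, the coefficients solve the normal equations G · a = b where
  G_{ij} = <φ_i, φ_j> and b_i = <f, φ_i>, with φ_0 = 1, φ_1 = x, φ_2 = x^2.
G =
  [2, 0, 2/3]
  [0, 2/3, 0]
  [2/3, 0, 2/5],
b = (-104/15, 14/5, -88/35).
Solving gives a_0 = -108/35, a_1 = 21/5, a_2 = -8/7, so
  g(x) = -8*x^2/7 + 21*x/5 - 108/35.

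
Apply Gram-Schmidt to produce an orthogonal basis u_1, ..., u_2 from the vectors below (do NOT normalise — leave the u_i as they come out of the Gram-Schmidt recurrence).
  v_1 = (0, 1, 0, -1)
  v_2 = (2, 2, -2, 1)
Orthogonal basis:
  u_1 = (0, 1, 0, -1)
  u_2 = (2, 3/2, -2, 3/2)

Apply the Gram-Schmidt recurrence
  u_1 = v_1
  u_i = v_i − Σ_{j<i} ((v_i · u_j) / (u_j · u_j)) · u_j.

Step by step this gives:
  u_1 = (0, 1, 0, -1)
  u_2 = (2, 3/2, -2, 3/2)

Orthogonality check:
  u_2 · u_1 = 0 (should be 0)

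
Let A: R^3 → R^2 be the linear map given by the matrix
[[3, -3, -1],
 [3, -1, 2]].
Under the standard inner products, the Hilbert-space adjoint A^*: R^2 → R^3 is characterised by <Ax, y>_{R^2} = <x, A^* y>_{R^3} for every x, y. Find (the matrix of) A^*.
A^* = A^T =
[[3, 3],
 [-3, -1],
 [-1, 2]]

For real matrices with standard dot products, the defining identity <Ax, y> = <x, A^* y> gives (Ax)^T y = x^T (A^*) y, i.e. x^T A^T y = x^T (A^*) y. Since this holds for all x, y, we must have A^* = A^T. Therefore
A^* =
[[3, 3],
 [-3, -1],
 [-1, 2]].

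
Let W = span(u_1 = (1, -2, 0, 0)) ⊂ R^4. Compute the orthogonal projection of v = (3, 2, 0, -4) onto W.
proj_W(v) = (-1/5, 2/5, 0, 0)

Set up U = [u_1 | ... | u_1] ∈ R^(4×1). The projector onto W = col(U) is P = U (U^T U)^(-1) U^T.
Compute U^T U =
  [5],
and U^T v = (-1).
Solve U^T U · c = U^T v for the coefficients: c = (-1/5). The projection is proj_W(v) = U c.
Check: (v - proj_W(v)) · u_1 = 0  (should be 0).
Result: proj_W(v) = (-1/5, 2/5, 0, 0).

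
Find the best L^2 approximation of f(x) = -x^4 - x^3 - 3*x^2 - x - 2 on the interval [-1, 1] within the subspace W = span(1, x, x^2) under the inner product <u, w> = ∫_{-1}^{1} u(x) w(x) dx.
g(x) = -27*x^2/7 - 8*x/5 - 67/35

The best approximation g ∈ W is the orthogonal projection of f onto W. Writing g = a_0 + a_1 x + a_2 x^2, the coefficients solve the normal equations G · a = b where
  G_{ij} = <φ_i, φ_j> and b_i = <f, φ_i>, with φ_0 = 1, φ_1 = x, φ_2 = x^2.
G =
  [2, 0, 2/3]
  [0, 2/3, 0]
  [2/3, 0, 2/5],
b = (-32/5, -16/15, -296/105).
Solving gives a_0 = -67/35, a_1 = -8/5, a_2 = -27/7, so
  g(x) = -27*x^2/7 - 8*x/5 - 67/35.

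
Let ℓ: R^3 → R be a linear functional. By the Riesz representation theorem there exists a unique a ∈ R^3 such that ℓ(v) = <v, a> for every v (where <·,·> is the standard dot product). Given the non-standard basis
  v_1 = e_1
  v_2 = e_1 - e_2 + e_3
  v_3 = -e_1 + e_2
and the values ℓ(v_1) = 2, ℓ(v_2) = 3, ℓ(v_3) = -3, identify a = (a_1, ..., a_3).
a = (2, -1, 0)

Write a = (a_1, ..., a_3) in the standard basis. For each basis vector v_i, ℓ(v_i) = <v_i, a> is a linear equation in the a_j's. Collect the n equations into a matrix system V a = ℓ, where row i of V is v_i (expressed in the standard basis). Since V is invertible (lower-triangular with 1s on the diagonal, up to permutation), solve by back-substitution:
  V =
[[1, 0, 0],
 [1, -1, 1],
 [-1, 1, 0]]
  V a = (2, 3, -3)
Solving gives a = (2, -1, 0).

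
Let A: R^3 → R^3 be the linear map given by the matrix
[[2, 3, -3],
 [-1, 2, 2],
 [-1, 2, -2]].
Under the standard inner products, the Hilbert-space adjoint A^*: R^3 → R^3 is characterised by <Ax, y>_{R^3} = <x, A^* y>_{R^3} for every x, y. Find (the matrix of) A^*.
A^* = A^T =
[[2, -1, -1],
 [3, 2, 2],
 [-3, 2, -2]]

For real matrices with standard dot products, the defining identity <Ax, y> = <x, A^* y> gives (Ax)^T y = x^T (A^*) y, i.e. x^T A^T y = x^T (A^*) y. Since this holds for all x, y, we must have A^* = A^T. Therefore
A^* =
[[2, -1, -1],
 [3, 2, 2],
 [-3, 2, -2]].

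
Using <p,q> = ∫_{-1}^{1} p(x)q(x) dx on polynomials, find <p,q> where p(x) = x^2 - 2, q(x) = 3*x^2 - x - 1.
<p,q> = 8/15

Expand the product: p(x)·q(x) = 3*x^4 - x^3 - 7*x^2 + 2*x + 2.
∫_{-1}^{1} of each monomial x^k gives [2/(k+1) if k even, 0 if k odd]. Integrating term-by-term (or equivalently evaluating the antiderivative F(x) = 3*x^5/5 - x^4/4 - 7*x^3/3 + x^2 + 2*x at the endpoints):
  F(1) − F(−1) = 61/60 − (29/60) = 8/15.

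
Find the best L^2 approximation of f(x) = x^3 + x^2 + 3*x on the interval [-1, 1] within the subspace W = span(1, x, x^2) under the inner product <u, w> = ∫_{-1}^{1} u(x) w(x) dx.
g(x) = x^2 + 18*x/5

The best approximation g ∈ W is the orthogonal projection of f onto W. Writing g = a_0 + a_1 x + a_2 x^2, the coefficients solve the normal equations G · a = b where
  G_{ij} = <φ_i, φ_j> and b_i = <f, φ_i>, with φ_0 = 1, φ_1 = x, φ_2 = x^2.
G =
  [2, 0, 2/3]
  [0, 2/3, 0]
  [2/3, 0, 2/5],
b = (2/3, 12/5, 2/5).
Solving gives a_0 = 0, a_1 = 18/5, a_2 = 1, so
  g(x) = x^2 + 18*x/5.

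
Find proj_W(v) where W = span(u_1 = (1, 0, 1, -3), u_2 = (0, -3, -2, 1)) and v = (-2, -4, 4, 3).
proj_W(v) = (-21/43, -42/43, -49/43, 77/43)

Set up U = [u_1 | ... | u_2] ∈ R^(4×2). The projector onto W = col(U) is P = U (U^T U)^(-1) U^T.
Compute U^T U =
  [11, -5]
  [-5, 14],
and U^T v = (-7, 7).
Solve U^T U · c = U^T v for the coefficients: c = (-21/43, 14/43). The projection is proj_W(v) = U c.
Check: (v - proj_W(v)) · u_1 = 0  (should be 0).
Check: (v - proj_W(v)) · u_2 = 0  (should be 0).
Result: proj_W(v) = (-21/43, -42/43, -49/43, 77/43).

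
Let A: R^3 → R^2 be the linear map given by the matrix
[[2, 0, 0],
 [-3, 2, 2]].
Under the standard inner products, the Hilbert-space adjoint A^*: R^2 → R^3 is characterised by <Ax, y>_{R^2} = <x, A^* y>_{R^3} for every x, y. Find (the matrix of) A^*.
A^* = A^T =
[[2, -3],
 [0, 2],
 [0, 2]]

For real matrices with standard dot products, the defining identity <Ax, y> = <x, A^* y> gives (Ax)^T y = x^T (A^*) y, i.e. x^T A^T y = x^T (A^*) y. Since this holds for all x, y, we must have A^* = A^T. Therefore
A^* =
[[2, -3],
 [0, 2],
 [0, 2]].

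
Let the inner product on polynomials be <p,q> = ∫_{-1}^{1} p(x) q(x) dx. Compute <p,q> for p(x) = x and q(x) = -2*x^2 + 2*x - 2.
<p,q> = 4/3

Expand the product: p(x)·q(x) = -2*x^3 + 2*x^2 - 2*x.
∫_{-1}^{1} of each monomial x^k gives [2/(k+1) if k even, 0 if k odd]. Integrating term-by-term (or equivalently evaluating the antiderivative F(x) = -x^4/2 + 2*x^3/3 - x^2 at the endpoints):
  F(1) − F(−1) = -5/6 − (-13/6) = 4/3.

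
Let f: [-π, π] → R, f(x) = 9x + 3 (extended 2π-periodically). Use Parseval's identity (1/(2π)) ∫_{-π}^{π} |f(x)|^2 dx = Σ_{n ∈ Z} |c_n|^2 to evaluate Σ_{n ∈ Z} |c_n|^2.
Σ |c_n|^2 = 27π^2 + 9

Expand and integrate term by term over [-π, π]:
  ∫ (9x)^2 dx = 81·(2π^3/3); ∫ 2·9·(3)·x dx = 0 (odd integrand); ∫ 3^2 dx = 9·2π.
So (1/(2π)) ∫_{-π}^{π} (9x + 3)^2 dx = 81π^2/3 + 9 = 27π^2 + 9.
Parseval ⇒ Σ |c_n|^2 = 27π^2 + 9.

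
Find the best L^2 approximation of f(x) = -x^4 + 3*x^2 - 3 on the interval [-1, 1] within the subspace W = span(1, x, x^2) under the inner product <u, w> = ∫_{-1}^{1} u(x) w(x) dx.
g(x) = 15*x^2/7 - 102/35

The best approximation g ∈ W is the orthogonal projection of f onto W. Writing g = a_0 + a_1 x + a_2 x^2, the coefficients solve the normal equations G · a = b where
  G_{ij} = <φ_i, φ_j> and b_i = <f, φ_i>, with φ_0 = 1, φ_1 = x, φ_2 = x^2.
G =
  [2, 0, 2/3]
  [0, 2/3, 0]
  [2/3, 0, 2/5],
b = (-22/5, 0, -38/35).
Solving gives a_0 = -102/35, a_1 = 0, a_2 = 15/7, so
  g(x) = 15*x^2/7 - 102/35.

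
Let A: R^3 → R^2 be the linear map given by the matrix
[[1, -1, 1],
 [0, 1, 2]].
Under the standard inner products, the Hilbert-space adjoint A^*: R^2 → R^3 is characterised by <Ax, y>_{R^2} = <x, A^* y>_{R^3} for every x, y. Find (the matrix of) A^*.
A^* = A^T =
[[1, 0],
 [-1, 1],
 [1, 2]]

For real matrices with standard dot products, the defining identity <Ax, y> = <x, A^* y> gives (Ax)^T y = x^T (A^*) y, i.e. x^T A^T y = x^T (A^*) y. Since this holds for all x, y, we must have A^* = A^T. Therefore
A^* =
[[1, 0],
 [-1, 1],
 [1, 2]].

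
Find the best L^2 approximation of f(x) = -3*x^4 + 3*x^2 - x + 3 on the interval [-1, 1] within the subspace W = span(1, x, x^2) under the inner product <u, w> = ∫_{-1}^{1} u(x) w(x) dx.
g(x) = 3*x^2/7 - x + 114/35

The best approximation g ∈ W is the orthogonal projection of f onto W. Writing g = a_0 + a_1 x + a_2 x^2, the coefficients solve the normal equations G · a = b where
  G_{ij} = <φ_i, φ_j> and b_i = <f, φ_i>, with φ_0 = 1, φ_1 = x, φ_2 = x^2.
G =
  [2, 0, 2/3]
  [0, 2/3, 0]
  [2/3, 0, 2/5],
b = (34/5, -2/3, 82/35).
Solving gives a_0 = 114/35, a_1 = -1, a_2 = 3/7, so
  g(x) = 3*x^2/7 - x + 114/35.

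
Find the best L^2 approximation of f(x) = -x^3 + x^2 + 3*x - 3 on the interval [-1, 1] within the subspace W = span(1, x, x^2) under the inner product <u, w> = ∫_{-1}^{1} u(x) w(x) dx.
g(x) = x^2 + 12*x/5 - 3

The best approximation g ∈ W is the orthogonal projection of f onto W. Writing g = a_0 + a_1 x + a_2 x^2, the coefficients solve the normal equations G · a = b where
  G_{ij} = <φ_i, φ_j> and b_i = <f, φ_i>, with φ_0 = 1, φ_1 = x, φ_2 = x^2.
G =
  [2, 0, 2/3]
  [0, 2/3, 0]
  [2/3, 0, 2/5],
b = (-16/3, 8/5, -8/5).
Solving gives a_0 = -3, a_1 = 12/5, a_2 = 1, so
  g(x) = x^2 + 12*x/5 - 3.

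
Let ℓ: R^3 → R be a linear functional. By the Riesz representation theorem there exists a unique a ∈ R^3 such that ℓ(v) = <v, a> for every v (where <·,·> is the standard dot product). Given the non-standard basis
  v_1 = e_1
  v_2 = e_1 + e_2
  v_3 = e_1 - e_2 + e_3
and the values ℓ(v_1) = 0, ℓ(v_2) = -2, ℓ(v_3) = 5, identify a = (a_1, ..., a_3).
a = (0, -2, 3)

Write a = (a_1, ..., a_3) in the standard basis. For each basis vector v_i, ℓ(v_i) = <v_i, a> is a linear equation in the a_j's. Collect the n equations into a matrix system V a = ℓ, where row i of V is v_i (expressed in the standard basis). Since V is invertible (lower-triangular with 1s on the diagonal, up to permutation), solve by back-substitution:
  V =
[[1, 0, 0],
 [1, 1, 0],
 [1, -1, 1]]
  V a = (0, -2, 5)
Solving gives a = (0, -2, 3).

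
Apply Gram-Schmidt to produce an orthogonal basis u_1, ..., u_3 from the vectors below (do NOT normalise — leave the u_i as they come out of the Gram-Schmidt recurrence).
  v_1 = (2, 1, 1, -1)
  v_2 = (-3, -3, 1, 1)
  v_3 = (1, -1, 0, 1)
Orthogonal basis:
  u_1 = (2, 1, 1, -1)
  u_2 = (-3/7, -12/7, 16/7, -2/7)
  u_3 = (62/59, -47/59, -16/59, 61/59)

Apply the Gram-Schmidt recurrence
  u_1 = v_1
  u_i = v_i − Σ_{j<i} ((v_i · u_j) / (u_j · u_j)) · u_j.

Step by step this gives:
  u_1 = (2, 1, 1, -1)
  u_2 = (-3/7, -12/7, 16/7, -2/7)
  u_3 = (62/59, -47/59, -16/59, 61/59)

Orthogonality check:
  u_2 · u_1 = 0 (should be 0)
  u_3 · u_1 = 0 (should be 0)
  u_3 · u_2 = 0 (should be 0)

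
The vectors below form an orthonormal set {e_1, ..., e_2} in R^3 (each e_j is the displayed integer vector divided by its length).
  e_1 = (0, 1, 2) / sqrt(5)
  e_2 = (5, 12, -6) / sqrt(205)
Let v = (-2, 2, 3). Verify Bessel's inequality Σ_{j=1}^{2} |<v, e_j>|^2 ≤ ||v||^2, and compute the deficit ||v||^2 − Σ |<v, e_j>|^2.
Σ |<v, e_j>|^2 = 528/41; ||v||^2 = 17; deficit = 169/41

Write each e_j = u_j / sqrt(<u_j, u_j>) where u_j is the displayed integer vector. Then <v, e_j> = <v, u_j> / sqrt(<u_j, u_j>), so |<v, e_j>|^2 = <v, u_j>^2 / <u_j, u_j>.
Coefficients: <v, e_1> = 8/sqrt(5), <v, e_2> = -4/sqrt(205).
Square and sum: Σ |<v, e_j>|^2 = 528/41.
Compute ||v||^2 = v·v = 17.
Deficit = 17 − 528/41 = 169/41 ≥ 0, confirming Bessel's inequality. (The deficit equals ||v − Σ <v,e_j> e_j||^2, the squared distance from v to span{e_j}.)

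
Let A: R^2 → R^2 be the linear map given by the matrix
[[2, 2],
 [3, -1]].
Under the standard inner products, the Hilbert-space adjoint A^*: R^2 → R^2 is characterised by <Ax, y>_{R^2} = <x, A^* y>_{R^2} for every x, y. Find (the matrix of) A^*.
A^* = A^T =
[[2, 3],
 [2, -1]]

For real matrices with standard dot products, the defining identity <Ax, y> = <x, A^* y> gives (Ax)^T y = x^T (A^*) y, i.e. x^T A^T y = x^T (A^*) y. Since this holds for all x, y, we must have A^* = A^T. Therefore
A^* =
[[2, 3],
 [2, -1]].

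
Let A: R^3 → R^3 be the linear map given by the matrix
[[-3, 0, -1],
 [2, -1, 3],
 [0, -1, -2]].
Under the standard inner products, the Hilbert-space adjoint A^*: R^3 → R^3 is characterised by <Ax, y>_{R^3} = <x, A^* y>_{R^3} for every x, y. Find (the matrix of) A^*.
A^* = A^T =
[[-3, 2, 0],
 [0, -1, -1],
 [-1, 3, -2]]

For real matrices with standard dot products, the defining identity <Ax, y> = <x, A^* y> gives (Ax)^T y = x^T (A^*) y, i.e. x^T A^T y = x^T (A^*) y. Since this holds for all x, y, we must have A^* = A^T. Therefore
A^* =
[[-3, 2, 0],
 [0, -1, -1],
 [-1, 3, -2]].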